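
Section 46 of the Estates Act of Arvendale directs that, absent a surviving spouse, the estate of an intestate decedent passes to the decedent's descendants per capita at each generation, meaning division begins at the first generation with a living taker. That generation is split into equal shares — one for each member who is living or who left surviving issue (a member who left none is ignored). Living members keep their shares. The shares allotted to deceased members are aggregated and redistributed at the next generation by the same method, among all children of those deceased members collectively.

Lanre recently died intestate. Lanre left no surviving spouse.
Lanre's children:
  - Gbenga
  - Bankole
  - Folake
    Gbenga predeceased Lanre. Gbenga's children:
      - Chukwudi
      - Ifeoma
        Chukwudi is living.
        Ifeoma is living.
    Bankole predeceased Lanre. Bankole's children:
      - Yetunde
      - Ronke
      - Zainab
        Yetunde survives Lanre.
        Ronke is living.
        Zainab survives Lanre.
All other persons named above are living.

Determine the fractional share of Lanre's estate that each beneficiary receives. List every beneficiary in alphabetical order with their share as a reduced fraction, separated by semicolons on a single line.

Chukwudi 2/15; Folake 1/3; Ifeoma 2/15; Ronke 2/15; Yetunde 2/15; Zainab 2/15

There is no surviving spouse, so the entire estate passes to Lanre's descendants per capita at each generation.
At generation 1 (Gbenga, Bankole, Folake) there are 3 shares of (1)/3 = 1/3 each.
Living: Folake — each takes 1/3.
Deceased: Gbenga and Bankole. Their combined 2/3 is pooled and carried to generation 2.
At generation 2 (Chukwudi, Ifeoma, Yetunde, Ronke, Zainab) there are 5 shares of (2/3)/5 = 2/15 each.
Living: Chukwudi, Ifeoma, Yetunde, Ronke, and Zainab — each takes 2/15.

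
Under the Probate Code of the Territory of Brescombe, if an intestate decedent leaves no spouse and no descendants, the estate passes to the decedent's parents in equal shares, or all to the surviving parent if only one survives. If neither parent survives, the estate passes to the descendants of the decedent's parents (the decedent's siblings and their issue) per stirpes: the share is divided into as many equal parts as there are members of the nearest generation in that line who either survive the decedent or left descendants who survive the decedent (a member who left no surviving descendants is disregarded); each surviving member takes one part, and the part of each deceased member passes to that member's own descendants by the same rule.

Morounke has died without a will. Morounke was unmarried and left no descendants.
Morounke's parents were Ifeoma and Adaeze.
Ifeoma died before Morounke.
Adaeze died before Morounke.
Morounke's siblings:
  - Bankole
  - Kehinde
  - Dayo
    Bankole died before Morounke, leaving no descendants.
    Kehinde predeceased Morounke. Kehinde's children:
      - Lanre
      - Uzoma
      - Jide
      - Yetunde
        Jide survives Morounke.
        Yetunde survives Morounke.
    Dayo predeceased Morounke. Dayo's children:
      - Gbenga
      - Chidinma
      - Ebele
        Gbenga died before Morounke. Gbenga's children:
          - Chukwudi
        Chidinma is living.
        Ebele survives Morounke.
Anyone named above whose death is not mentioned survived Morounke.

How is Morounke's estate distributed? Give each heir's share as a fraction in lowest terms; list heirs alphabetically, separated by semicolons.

Neither parent survives and there are no descendants, so the estate passes to Morounke's siblings and their issue per stirpes.
Bankole left no surviving issue, so that branch lapses and is disregarded.
The estate is divided into 2 equal shares of 1/2 among Kehinde, Dayo.
Kehinde predeceased; the 1/2 allotted to Kehinde's branch passes to Kehinde's issue by representation.
The 1/2 is divided into 4 equal shares of 1/8 among Lanre, Uzoma, Jide, Yetunde.
Lanre is living and takes 1/8.
Uzoma is living and takes 1/8.
Jide is living and takes 1/8.
Yetunde is living and takes 1/8.
Dayo predeceased; the 1/2 allotted to Dayo's branch passes to Dayo's issue by representation.
The 1/2 is divided into 3 equal shares of 1/6 among Gbenga, Chidinma, Ebele.
Gbenga predeceased; the 1/6 allotted to Gbenga's branch passes to Gbenga's issue by representation.
Chukwudi is the sole taker at this level and receives the full 1/6.
Chidinma is living and takes 1/6.
Ebele is living and takes 1/6.

Chidinma 1/6; Chukwudi 1/6; Ebele 1/6; Jide 1/8; Lanre 1/8; Uzoma 1/8; Yetunde 1/8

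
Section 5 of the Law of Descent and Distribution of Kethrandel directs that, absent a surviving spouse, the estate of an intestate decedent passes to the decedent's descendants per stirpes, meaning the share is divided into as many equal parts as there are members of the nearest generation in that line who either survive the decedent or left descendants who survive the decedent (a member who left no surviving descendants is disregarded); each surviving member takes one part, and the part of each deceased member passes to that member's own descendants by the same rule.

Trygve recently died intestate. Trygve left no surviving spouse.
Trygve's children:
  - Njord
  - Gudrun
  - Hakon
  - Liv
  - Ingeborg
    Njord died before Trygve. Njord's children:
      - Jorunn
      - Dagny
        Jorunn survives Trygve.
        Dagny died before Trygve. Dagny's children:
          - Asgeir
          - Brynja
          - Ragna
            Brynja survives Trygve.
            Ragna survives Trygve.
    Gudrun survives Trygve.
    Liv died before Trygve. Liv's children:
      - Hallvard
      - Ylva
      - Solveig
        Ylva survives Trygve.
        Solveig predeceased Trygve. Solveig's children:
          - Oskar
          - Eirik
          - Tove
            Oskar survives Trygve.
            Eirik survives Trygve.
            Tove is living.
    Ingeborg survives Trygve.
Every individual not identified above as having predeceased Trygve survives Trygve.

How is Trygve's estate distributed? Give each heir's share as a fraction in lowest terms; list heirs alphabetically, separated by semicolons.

Asgeir 1/30; Brynja 1/30; Eirik 1/45; Gudrun 1/5; Hakon 1/5; Hallvard 1/15; Ingeborg 1/5; Jorunn 1/10; Oskar 1/45; Ragna 1/30; Tove 1/45; Ylva 1/15

There is no surviving spouse, so the entire estate passes to Trygve's descendants per stirpes.
The estate is divided into 5 equal shares of 1/5 among Njord, Gudrun, Hakon, Liv, Ingeborg.
Njord predeceased; the 1/5 allotted to Njord's branch passes to Njord's issue by representation.
The 1/5 is divided into 2 equal shares of 1/10 among Jorunn, Dagny.
Jorunn is living and takes 1/10.
Dagny predeceased; the 1/10 allotted to Dagny's branch passes to Dagny's issue by representation.
The 1/10 is divided into 3 equal shares of 1/30 among Asgeir, Brynja, Ragna.
Asgeir is living and takes 1/30.
Brynja is living and takes 1/30.
Ragna is living and takes 1/30.
Gudrun is living and takes 1/5.
Hakon is living and takes 1/5.
Liv predeceased; the 1/5 allotted to Liv's branch passes to Liv's issue by representation.
The 1/5 is divided into 3 equal shares of 1/15 among Hallvard, Ylva, Solveig.
Hallvard is living and takes 1/15.
Ylva is living and takes 1/15.
Solveig predeceased; the 1/15 allotted to Solveig's branch passes to Solveig's issue by representation.
The 1/15 is divided into 3 equal shares of 1/45 among Oskar, Eirik, Tove.
Oskar is living and takes 1/45.
Eirik is living and takes 1/45.
Tove is living and takes 1/45.
Ingeborg is living and takes 1/5.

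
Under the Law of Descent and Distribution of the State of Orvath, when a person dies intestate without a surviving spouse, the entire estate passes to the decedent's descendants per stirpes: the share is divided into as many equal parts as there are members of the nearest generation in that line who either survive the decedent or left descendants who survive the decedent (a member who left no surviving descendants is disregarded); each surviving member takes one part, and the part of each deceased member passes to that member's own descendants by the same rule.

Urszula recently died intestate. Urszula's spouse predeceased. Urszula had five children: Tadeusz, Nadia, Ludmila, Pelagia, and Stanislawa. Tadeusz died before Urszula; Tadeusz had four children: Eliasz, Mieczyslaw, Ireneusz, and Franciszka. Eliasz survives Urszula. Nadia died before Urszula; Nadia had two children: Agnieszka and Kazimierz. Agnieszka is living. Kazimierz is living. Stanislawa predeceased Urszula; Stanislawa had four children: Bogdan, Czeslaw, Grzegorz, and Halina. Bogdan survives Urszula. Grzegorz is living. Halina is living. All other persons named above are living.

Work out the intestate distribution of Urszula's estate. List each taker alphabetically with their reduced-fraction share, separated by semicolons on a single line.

Agnieszka 1/10; Bogdan 1/20; Czeslaw 1/20; Eliasz 1/20; Franciszka 1/20; Grzegorz 1/20; Halina 1/20; Ireneusz 1/20; Kazimierz 1/10; Ludmila 1/5; Mieczyslaw 1/20; Pelagia 1/5

There is no surviving spouse, so the entire estate passes to Urszula's descendants per stirpes.
The estate is divided into 5 equal shares of 1/5 among Tadeusz, Nadia, Ludmila, Pelagia, Stanislawa.
Tadeusz predeceased; the 1/5 allotted to Tadeusz's branch passes to Tadeusz's issue by representation.
The 1/5 is divided into 4 equal shares of 1/20 among Eliasz, Mieczyslaw, Ireneusz, Franciszka.
Eliasz is living and takes 1/20.
Mieczyslaw is living and takes 1/20.
Ireneusz is living and takes 1/20.
Franciszka is living and takes 1/20.
Nadia predeceased; the 1/5 allotted to Nadia's branch passes to Nadia's issue by representation.
The 1/5 is divided into 2 equal shares of 1/10 among Agnieszka, Kazimierz.
Agnieszka is living and takes 1/10.
Kazimierz is living and takes 1/10.
Ludmila is living and takes 1/5.
Pelagia is living and takes 1/5.
Stanislawa predeceased; the 1/5 allotted to Stanislawa's branch passes to Stanislawa's issue by representation.
The 1/5 is divided into 4 equal shares of 1/20 among Bogdan, Czeslaw, Grzegorz, Halina.
Bogdan is living and takes 1/20.
Czeslaw is living and takes 1/20.
Grzegorz is living and takes 1/20.
Halina is living and takes 1/20.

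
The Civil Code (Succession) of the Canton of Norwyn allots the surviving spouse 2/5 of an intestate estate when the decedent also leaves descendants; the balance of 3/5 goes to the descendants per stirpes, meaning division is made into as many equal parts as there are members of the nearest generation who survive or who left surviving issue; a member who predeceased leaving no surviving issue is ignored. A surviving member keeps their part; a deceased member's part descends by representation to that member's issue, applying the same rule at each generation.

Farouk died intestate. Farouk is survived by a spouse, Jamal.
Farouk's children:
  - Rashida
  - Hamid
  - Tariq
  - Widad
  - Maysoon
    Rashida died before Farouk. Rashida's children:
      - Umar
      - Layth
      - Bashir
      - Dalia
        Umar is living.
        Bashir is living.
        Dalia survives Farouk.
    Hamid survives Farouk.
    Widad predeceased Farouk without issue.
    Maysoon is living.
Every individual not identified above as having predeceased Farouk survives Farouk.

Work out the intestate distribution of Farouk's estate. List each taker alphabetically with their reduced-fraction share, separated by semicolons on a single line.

Bashir 3/80; Dalia 3/80; Hamid 3/20; Jamal 2/5; Layth 3/80; Maysoon 3/20; Tariq 3/20; Umar 3/80

Jamal, as surviving spouse, takes 2/5.
The remaining 3/5 passes to Farouk's descendants per stirpes.
Widad left no surviving issue, so that branch lapses and is disregarded.
The 3/5 is divided into 4 equal shares of 3/20 among Rashida, Hamid, Tariq, Maysoon.
Rashida predeceased; the 3/20 allotted to Rashida's branch passes to Rashida's issue by representation.
The 3/20 is divided into 4 equal shares of 3/80 among Umar, Layth, Bashir, Dalia.
Umar is living and takes 3/80.
Layth is living and takes 3/80.
Bashir is living and takes 3/80.
Dalia is living and takes 3/80.
Hamid is living and takes 3/20.
Tariq is living and takes 3/20.
Maysoon is living and takes 3/20.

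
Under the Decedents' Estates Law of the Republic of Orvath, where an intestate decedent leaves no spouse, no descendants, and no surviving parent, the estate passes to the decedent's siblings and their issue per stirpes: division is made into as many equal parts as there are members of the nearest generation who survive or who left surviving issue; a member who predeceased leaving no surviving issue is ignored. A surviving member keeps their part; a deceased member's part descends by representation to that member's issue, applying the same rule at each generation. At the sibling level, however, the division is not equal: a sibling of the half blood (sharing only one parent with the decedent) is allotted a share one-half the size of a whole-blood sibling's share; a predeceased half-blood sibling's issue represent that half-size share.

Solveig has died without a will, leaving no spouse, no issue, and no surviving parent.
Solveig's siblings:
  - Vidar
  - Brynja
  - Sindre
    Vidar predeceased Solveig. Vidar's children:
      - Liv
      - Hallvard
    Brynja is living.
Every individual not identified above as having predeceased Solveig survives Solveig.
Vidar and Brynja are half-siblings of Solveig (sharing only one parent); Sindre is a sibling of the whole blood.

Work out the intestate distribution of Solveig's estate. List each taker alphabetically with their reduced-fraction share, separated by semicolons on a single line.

Brynja 1/4; Hallvard 1/8; Liv 1/8; Sindre 1/2

No spouse, descendants, or parent survives, so the estate passes to Solveig's siblings per stirpes.
Half-blood siblings count for one-half the weight of whole-blood siblings at the initial division.
Dividing 1 in proportion to weights (total weight 2): Vidar (weight 1/2) → 1/4; Brynja (weight 1/2) → 1/4; Sindre (weight 1) → 1/2.
Vidar predeceased; the 1/4 allotted to Vidar's branch passes to Vidar's issue by representation.
The 1/4 is divided into 2 equal shares of 1/8 among Liv, Hallvard.
Liv is living and takes 1/8.
Hallvard is living and takes 1/8.
Brynja is living and takes 1/4.
Sindre is living and takes 1/2.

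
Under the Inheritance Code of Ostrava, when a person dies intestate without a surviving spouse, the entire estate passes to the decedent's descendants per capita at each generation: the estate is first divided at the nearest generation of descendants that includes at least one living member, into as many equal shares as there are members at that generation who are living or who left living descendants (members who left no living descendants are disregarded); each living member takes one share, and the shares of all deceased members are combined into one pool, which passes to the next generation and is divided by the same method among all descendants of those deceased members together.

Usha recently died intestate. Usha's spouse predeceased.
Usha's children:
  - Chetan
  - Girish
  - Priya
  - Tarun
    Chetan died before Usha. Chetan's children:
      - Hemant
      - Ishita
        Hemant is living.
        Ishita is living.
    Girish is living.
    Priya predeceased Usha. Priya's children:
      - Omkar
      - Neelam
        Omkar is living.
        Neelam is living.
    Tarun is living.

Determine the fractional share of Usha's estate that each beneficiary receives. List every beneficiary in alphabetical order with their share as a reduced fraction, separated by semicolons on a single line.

There is no surviving spouse, so the entire estate passes to Usha's descendants per capita at each generation.
At generation 1 (Chetan, Girish, Priya, Tarun) there are 4 shares of (1)/4 = 1/4 each.
Living: Girish and Tarun — each takes 1/4.
Deceased: Chetan and Priya. Their combined 1/2 is pooled and carried to generation 2.
At generation 2 (Hemant, Ishita, Omkar, Neelam) there are 4 shares of (1/2)/4 = 1/8 each.
Living: Hemant, Ishita, Omkar, and Neelam — each takes 1/8.

Girish 1/4; Hemant 1/8; Ishita 1/8; Neelam 1/8; Omkar 1/8; Tarun 1/4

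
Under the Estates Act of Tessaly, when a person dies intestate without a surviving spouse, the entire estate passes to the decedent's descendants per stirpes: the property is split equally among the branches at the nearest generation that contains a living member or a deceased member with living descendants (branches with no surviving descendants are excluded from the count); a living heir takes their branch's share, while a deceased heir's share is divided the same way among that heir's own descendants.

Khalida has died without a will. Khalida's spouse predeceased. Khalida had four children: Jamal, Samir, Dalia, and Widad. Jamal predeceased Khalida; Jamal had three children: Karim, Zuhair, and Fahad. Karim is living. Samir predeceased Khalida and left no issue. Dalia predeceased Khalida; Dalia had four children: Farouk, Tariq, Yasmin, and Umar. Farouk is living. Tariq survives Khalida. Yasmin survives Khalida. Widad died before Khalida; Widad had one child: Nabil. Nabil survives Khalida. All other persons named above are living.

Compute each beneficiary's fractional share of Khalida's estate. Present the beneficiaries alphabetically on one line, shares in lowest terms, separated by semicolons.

There is no surviving spouse, so the entire estate passes to Khalida's descendants per stirpes.
Samir left no surviving issue, so that branch lapses and is disregarded.
The estate is divided into 3 equal shares of 1/3 among Jamal, Dalia, Widad.
Jamal predeceased; the 1/3 allotted to Jamal's branch passes to Jamal's issue by representation.
The 1/3 is divided into 3 equal shares of 1/9 among Karim, Zuhair, Fahad.
Karim is living and takes 1/9.
Zuhair is living and takes 1/9.
Fahad is living and takes 1/9.
Dalia predeceased; the 1/3 allotted to Dalia's branch passes to Dalia's issue by representation.
The 1/3 is divided into 4 equal shares of 1/12 among Farouk, Tariq, Yasmin, Umar.
Farouk is living and takes 1/12.
Tariq is living and takes 1/12.
Yasmin is living and takes 1/12.
Umar is living and takes 1/12.
Widad predeceased; the 1/3 allotted to Widad's branch passes to Widad's issue by representation.
Nabil is the sole taker at this level and receives the full 1/3.

Fahad 1/9; Farouk 1/12; Karim 1/9; Nabil 1/3; Tariq 1/12; Umar 1/12; Yasmin 1/12; Zuhair 1/9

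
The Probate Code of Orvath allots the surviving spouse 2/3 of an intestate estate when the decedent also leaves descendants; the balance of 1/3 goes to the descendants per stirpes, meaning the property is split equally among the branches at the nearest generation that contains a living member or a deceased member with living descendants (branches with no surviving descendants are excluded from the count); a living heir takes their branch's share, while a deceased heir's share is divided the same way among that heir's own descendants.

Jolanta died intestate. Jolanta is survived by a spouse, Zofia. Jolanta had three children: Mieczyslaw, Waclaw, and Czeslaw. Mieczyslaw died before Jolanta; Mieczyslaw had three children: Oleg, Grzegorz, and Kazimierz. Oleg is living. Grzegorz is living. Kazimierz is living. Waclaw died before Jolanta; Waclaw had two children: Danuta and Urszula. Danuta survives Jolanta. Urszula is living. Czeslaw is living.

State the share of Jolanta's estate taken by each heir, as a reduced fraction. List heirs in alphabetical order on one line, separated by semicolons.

Zofia, as surviving spouse, takes 2/3.
The remaining 1/3 passes to Jolanta's descendants per stirpes.
The 1/3 is divided into 3 equal shares of 1/9 among Mieczyslaw, Waclaw, Czeslaw.
Mieczyslaw predeceased; the 1/9 allotted to Mieczyslaw's branch passes to Mieczyslaw's issue by representation.
The 1/9 is divided into 3 equal shares of 1/27 among Oleg, Grzegorz, Kazimierz.
Oleg is living and takes 1/27.
Grzegorz is living and takes 1/27.
Kazimierz is living and takes 1/27.
Waclaw predeceased; the 1/9 allotted to Waclaw's branch passes to Waclaw's issue by representation.
The 1/9 is divided into 2 equal shares of 1/18 among Danuta, Urszula.
Danuta is living and takes 1/18.
Urszula is living and takes 1/18.
Czeslaw is living and takes 1/9.

Czeslaw 1/9; Danuta 1/18; Grzegorz 1/27; Kazimierz 1/27; Oleg 1/27; Urszula 1/18; Zofia 2/3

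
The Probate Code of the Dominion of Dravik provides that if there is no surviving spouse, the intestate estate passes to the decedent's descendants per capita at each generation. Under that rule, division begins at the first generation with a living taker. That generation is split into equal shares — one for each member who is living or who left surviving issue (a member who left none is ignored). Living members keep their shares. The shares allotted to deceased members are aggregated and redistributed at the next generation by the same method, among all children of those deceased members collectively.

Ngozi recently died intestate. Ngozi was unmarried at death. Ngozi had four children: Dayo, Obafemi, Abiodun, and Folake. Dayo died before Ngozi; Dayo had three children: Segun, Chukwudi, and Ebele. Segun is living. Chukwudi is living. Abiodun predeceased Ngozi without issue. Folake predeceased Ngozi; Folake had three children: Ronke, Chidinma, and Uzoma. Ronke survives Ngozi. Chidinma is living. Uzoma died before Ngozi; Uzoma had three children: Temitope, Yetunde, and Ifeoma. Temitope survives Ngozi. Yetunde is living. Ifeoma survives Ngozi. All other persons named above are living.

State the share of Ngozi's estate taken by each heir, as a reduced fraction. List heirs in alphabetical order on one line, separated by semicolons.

There is no surviving spouse, so the entire estate passes to Ngozi's descendants per capita at each generation.
At generation 1 (Dayo, Obafemi, Folake) there are 3 shares of (1)/3 = 1/3 each.
Living: Obafemi — each takes 1/3.
Deceased: Dayo and Folake. Their combined 2/3 is pooled and carried to generation 2.
At generation 2 (Segun, Chukwudi, Ebele, Ronke, Chidinma, Uzoma) there are 6 shares of (2/3)/6 = 1/9 each.
Living: Segun, Chukwudi, Ebele, Ronke, and Chidinma — each takes 1/9.
Deceased: Uzoma. That 1/9 share is carried to generation 3.
At generation 3 (Temitope, Yetunde, Ifeoma) there are 3 shares of (1/9)/3 = 1/27 each.
Living: Temitope, Yetunde, and Ifeoma — each takes 1/27.

Chidinma 1/9; Chukwudi 1/9; Ebele 1/9; Ifeoma 1/27; Obafemi 1/3; Ronke 1/9; Segun 1/9; Temitope 1/27; Yetunde 1/27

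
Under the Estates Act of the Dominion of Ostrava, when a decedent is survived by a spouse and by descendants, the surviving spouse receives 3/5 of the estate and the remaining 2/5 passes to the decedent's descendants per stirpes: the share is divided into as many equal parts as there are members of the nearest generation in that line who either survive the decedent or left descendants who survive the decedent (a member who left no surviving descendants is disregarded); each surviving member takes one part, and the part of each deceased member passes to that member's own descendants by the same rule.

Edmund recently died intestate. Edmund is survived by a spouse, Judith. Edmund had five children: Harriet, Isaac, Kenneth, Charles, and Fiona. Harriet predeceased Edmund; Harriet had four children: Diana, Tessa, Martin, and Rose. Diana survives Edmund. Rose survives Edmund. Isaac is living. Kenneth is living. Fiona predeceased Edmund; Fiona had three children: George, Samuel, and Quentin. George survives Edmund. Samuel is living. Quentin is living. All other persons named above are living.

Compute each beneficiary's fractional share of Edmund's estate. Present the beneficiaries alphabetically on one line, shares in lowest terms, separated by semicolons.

Charles 2/25; Diana 1/50; George 2/75; Isaac 2/25; Judith 3/5; Kenneth 2/25; Martin 1/50; Quentin 2/75; Rose 1/50; Samuel 2/75; Tessa 1/50

Judith, as surviving spouse, takes 3/5.
The remaining 2/5 passes to Edmund's descendants per stirpes.
The 2/5 is divided into 5 equal shares of 2/25 among Harriet, Isaac, Kenneth, Charles, Fiona.
Harriet predeceased; the 2/25 allotted to Harriet's branch passes to Harriet's issue by representation.
The 2/25 is divided into 4 equal shares of 1/50 among Diana, Tessa, Martin, Rose.
Diana is living and takes 1/50.
Tessa is living and takes 1/50.
Martin is living and takes 1/50.
Rose is living and takes 1/50.
Isaac is living and takes 2/25.
Kenneth is living and takes 2/25.
Charles is living and takes 2/25.
Fiona predeceased; the 2/25 allotted to Fiona's branch passes to Fiona's issue by representation.
The 2/25 is divided into 3 equal shares of 2/75 among George, Samuel, Quentin.
George is living and takes 2/75.
Samuel is living and takes 2/75.
Quentin is living and takes 2/75.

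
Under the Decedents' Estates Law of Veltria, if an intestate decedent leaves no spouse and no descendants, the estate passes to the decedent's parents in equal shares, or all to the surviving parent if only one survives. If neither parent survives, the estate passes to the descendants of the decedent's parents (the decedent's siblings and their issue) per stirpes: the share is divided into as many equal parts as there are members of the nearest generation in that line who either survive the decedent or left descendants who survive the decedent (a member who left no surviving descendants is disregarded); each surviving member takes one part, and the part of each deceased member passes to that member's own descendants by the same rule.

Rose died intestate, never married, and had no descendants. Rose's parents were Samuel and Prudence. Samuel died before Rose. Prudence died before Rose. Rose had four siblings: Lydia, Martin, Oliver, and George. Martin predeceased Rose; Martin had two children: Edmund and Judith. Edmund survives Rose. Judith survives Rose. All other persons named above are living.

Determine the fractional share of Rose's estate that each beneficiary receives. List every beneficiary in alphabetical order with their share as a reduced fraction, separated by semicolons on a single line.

Neither parent survives and there are no descendants, so the estate passes to Rose's siblings and their issue per stirpes.
The estate is divided into 4 equal shares of 1/4 among Lydia, Martin, Oliver, George.
Lydia is living and takes 1/4.
Martin predeceased; the 1/4 allotted to Martin's branch passes to Martin's issue by representation.
The 1/4 is divided into 2 equal shares of 1/8 among Edmund, Judith.
Edmund is living and takes 1/8.
Judith is living and takes 1/8.
Oliver is living and takes 1/4.
George is living and takes 1/4.

Edmund 1/8; George 1/4; Judith 1/8; Lydia 1/4; Oliver 1/4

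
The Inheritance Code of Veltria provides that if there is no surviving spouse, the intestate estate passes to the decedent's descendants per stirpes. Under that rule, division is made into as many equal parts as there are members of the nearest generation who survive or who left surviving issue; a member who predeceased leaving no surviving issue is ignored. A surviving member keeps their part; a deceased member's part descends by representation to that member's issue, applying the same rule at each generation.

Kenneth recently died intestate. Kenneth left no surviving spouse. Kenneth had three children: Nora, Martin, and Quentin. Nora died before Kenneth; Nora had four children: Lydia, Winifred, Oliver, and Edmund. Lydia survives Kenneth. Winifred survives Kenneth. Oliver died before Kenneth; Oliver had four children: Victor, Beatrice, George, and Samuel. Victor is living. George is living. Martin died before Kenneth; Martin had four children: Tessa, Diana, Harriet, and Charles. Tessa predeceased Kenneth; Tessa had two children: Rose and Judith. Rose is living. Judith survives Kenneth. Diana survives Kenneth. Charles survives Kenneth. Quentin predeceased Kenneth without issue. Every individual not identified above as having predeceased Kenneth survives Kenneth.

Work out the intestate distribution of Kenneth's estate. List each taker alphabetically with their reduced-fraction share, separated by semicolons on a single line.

There is no surviving spouse, so the entire estate passes to Kenneth's descendants per stirpes.
Quentin left no surviving issue, so that branch lapses and is disregarded.
The estate is divided into 2 equal shares of 1/2 among Nora, Martin.
Nora predeceased; the 1/2 allotted to Nora's branch passes to Nora's issue by representation.
The 1/2 is divided into 4 equal shares of 1/8 among Lydia, Winifred, Oliver, Edmund.
Lydia is living and takes 1/8.
Winifred is living and takes 1/8.
Oliver predeceased; the 1/8 allotted to Oliver's branch passes to Oliver's issue by representation.
The 1/8 is divided into 4 equal shares of 1/32 among Victor, Beatrice, George, Samuel.
Victor is living and takes 1/32.
Beatrice is living and takes 1/32.
George is living and takes 1/32.
Samuel is living and takes 1/32.
Edmund is living and takes 1/8.
Martin predeceased; the 1/2 allotted to Martin's branch passes to Martin's issue by representation.
The 1/2 is divided into 4 equal shares of 1/8 among Tessa, Diana, Harriet, Charles.
Tessa predeceased; the 1/8 allotted to Tessa's branch passes to Tessa's issue by representation.
The 1/8 is divided into 2 equal shares of 1/16 among Rose, Judith.
Rose is living and takes 1/16.
Judith is living and takes 1/16.
Diana is living and takes 1/8.
Harriet is living and takes 1/8.
Charles is living and takes 1/8.

Beatrice 1/32; Charles 1/8; Diana 1/8; Edmund 1/8; George 1/32; Harriet 1/8; Judith 1/16; Lydia 1/8; Rose 1/16; Samuel 1/32; Victor 1/32; Winifred 1/8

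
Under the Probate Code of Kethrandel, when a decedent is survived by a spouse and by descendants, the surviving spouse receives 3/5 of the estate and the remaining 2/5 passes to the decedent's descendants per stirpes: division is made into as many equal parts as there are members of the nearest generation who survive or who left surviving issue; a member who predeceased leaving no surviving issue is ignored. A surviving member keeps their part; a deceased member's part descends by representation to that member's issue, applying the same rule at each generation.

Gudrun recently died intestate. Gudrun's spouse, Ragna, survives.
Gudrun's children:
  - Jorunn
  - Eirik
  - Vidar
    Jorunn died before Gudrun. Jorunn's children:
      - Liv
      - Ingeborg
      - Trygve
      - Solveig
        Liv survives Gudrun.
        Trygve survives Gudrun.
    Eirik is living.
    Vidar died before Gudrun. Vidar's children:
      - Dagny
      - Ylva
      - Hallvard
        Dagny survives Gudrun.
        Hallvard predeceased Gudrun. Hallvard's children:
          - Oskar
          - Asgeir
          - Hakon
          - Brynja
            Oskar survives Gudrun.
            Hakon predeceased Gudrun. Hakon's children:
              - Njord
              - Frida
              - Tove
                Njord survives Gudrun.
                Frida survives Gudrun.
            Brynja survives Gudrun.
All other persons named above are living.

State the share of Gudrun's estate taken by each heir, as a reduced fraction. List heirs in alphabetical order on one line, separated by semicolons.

Asgeir 1/90; Brynja 1/90; Dagny 2/45; Eirik 2/15; Frida 1/270; Ingeborg 1/30; Liv 1/30; Njord 1/270; Oskar 1/90; Ragna 3/5; Solveig 1/30; Tove 1/270; Trygve 1/30; Ylva 2/45

Ragna, as surviving spouse, takes 3/5.
The remaining 2/5 passes to Gudrun's descendants per stirpes.
The 2/5 is divided into 3 equal shares of 2/15 among Jorunn, Eirik, Vidar.
Jorunn predeceased; the 2/15 allotted to Jorunn's branch passes to Jorunn's issue by representation.
The 2/15 is divided into 4 equal shares of 1/30 among Liv, Ingeborg, Trygve, Solveig.
Liv is living and takes 1/30.
Ingeborg is living and takes 1/30.
Trygve is living and takes 1/30.
Solveig is living and takes 1/30.
Eirik is living and takes 2/15.
Vidar predeceased; the 2/15 allotted to Vidar's branch passes to Vidar's issue by representation.
The 2/15 is divided into 3 equal shares of 2/45 among Dagny, Ylva, Hallvard.
Dagny is living and takes 2/45.
Ylva is living and takes 2/45.
Hallvard predeceased; the 2/45 allotted to Hallvard's branch passes to Hallvard's issue by representation.
The 2/45 is divided into 4 equal shares of 1/90 among Oskar, Asgeir, Hakon, Brynja.
Oskar is living and takes 1/90.
Asgeir is living and takes 1/90.
Hakon predeceased; the 1/90 allotted to Hakon's branch passes to Hakon's issue by representation.
The 1/90 is divided into 3 equal shares of 1/270 among Njord, Frida, Tove.
Njord is living and takes 1/270.
Frida is living and takes 1/270.
Tove is living and takes 1/270.
Brynja is living and takes 1/90.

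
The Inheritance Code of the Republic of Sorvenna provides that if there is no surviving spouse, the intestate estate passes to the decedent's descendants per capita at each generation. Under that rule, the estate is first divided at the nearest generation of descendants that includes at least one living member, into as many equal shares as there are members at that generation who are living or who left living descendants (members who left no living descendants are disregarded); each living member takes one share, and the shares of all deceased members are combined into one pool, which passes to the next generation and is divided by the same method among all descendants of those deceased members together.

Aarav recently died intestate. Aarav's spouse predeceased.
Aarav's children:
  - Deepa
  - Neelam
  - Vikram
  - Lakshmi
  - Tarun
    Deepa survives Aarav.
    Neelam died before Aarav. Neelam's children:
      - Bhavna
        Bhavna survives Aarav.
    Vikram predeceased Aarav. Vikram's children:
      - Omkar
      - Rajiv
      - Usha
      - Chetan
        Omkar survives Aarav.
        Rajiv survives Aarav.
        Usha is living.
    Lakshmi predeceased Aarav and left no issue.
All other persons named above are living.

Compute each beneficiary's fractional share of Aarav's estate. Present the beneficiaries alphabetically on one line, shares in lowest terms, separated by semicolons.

Bhavna 1/10; Chetan 1/10; Deepa 1/4; Omkar 1/10; Rajiv 1/10; Tarun 1/4; Usha 1/10

There is no surviving spouse, so the entire estate passes to Aarav's descendants per capita at each generation.
At generation 1 (Deepa, Neelam, Vikram, Tarun) there are 4 shares of (1)/4 = 1/4 each.
Living: Deepa and Tarun — each takes 1/4.
Deceased: Neelam and Vikram. Their combined 1/2 is pooled and carried to generation 2.
At generation 2 (Bhavna, Omkar, Rajiv, Usha, Chetan) there are 5 shares of (1/2)/5 = 1/10 each.
Living: Bhavna, Omkar, Rajiv, Usha, and Chetan — each takes 1/10.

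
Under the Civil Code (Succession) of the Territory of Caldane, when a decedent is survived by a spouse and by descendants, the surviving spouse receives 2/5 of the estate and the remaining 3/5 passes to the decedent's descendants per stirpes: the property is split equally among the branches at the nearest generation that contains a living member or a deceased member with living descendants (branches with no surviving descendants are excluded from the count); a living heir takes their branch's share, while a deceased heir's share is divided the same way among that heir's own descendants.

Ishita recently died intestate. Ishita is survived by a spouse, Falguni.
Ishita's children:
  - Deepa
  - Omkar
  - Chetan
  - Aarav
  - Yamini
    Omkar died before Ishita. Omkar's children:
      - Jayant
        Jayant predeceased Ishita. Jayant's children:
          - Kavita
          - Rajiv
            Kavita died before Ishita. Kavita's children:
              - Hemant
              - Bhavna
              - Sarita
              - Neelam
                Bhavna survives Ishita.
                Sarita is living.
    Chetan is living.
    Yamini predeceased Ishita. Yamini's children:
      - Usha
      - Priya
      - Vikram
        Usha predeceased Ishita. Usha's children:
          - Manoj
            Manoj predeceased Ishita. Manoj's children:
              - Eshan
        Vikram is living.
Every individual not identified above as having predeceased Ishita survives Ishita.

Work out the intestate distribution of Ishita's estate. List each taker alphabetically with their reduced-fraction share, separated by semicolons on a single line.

Aarav 3/25; Bhavna 3/200; Chetan 3/25; Deepa 3/25; Eshan 1/25; Falguni 2/5; Hemant 3/200; Neelam 3/200; Priya 1/25; Rajiv 3/50; Sarita 3/200; Vikram 1/25

Falguni, as surviving spouse, takes 2/5.
The remaining 3/5 passes to Ishita's descendants per stirpes.
The 3/5 is divided into 5 equal shares of 3/25 among Deepa, Omkar, Chetan, Aarav, Yamini.
Deepa is living and takes 3/25.
Omkar predeceased; the 3/25 allotted to Omkar's branch passes to Omkar's issue by representation.
Jayant's line is the sole branch at this level, so the full 3/25 passes to Jayant's issue by representation.
The 3/25 is divided into 2 equal shares of 3/50 among Kavita, Rajiv.
Kavita predeceased; the 3/50 allotted to Kavita's branch passes to Kavita's issue by representation.
The 3/50 is divided into 4 equal shares of 3/200 among Hemant, Bhavna, Sarita, Neelam.
Hemant is living and takes 3/200.
Bhavna is living and takes 3/200.
Sarita is living and takes 3/200.
Neelam is living and takes 3/200.
Rajiv is living and takes 3/50.
Chetan is living and takes 3/25.
Aarav is living and takes 3/25.
Yamini predeceased; the 3/25 allotted to Yamini's branch passes to Yamini's issue by representation.
The 3/25 is divided into 3 equal shares of 1/25 among Usha, Priya, Vikram.
Usha predeceased; the 1/25 allotted to Usha's branch passes to Usha's issue by representation.
Manoj's line is the sole branch at this level, so the full 1/25 passes to Manoj's issue by representation.
Eshan is the sole taker at this level and receives the full 1/25.
Priya is living and takes 1/25.
Vikram is living and takes 1/25.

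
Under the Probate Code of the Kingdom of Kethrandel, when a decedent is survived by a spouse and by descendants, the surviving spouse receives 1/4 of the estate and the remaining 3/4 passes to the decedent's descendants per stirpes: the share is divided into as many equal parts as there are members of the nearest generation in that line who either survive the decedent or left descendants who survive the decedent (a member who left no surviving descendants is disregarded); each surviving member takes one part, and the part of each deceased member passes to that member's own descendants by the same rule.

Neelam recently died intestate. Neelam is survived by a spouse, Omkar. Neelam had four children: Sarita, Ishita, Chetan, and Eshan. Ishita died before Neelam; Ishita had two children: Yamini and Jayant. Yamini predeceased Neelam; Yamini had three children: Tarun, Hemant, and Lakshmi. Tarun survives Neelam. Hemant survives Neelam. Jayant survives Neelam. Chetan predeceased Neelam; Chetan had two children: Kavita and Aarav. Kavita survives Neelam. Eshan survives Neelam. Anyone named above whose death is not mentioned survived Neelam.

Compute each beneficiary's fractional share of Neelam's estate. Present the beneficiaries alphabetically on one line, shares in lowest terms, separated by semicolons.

Omkar, as surviving spouse, takes 1/4.
The remaining 3/4 passes to Neelam's descendants per stirpes.
The 3/4 is divided into 4 equal shares of 3/16 among Sarita, Ishita, Chetan, Eshan.
Sarita is living and takes 3/16.
Ishita predeceased; the 3/16 allotted to Ishita's branch passes to Ishita's issue by representation.
The 3/16 is divided into 2 equal shares of 3/32 among Yamini, Jayant.
Yamini predeceased; the 3/32 allotted to Yamini's branch passes to Yamini's issue by representation.
The 3/32 is divided into 3 equal shares of 1/32 among Tarun, Hemant, Lakshmi.
Tarun is living and takes 1/32.
Hemant is living and takes 1/32.
Lakshmi is living and takes 1/32.
Jayant is living and takes 3/32.
Chetan predeceased; the 3/16 allotted to Chetan's branch passes to Chetan's issue by representation.
The 3/16 is divided into 2 equal shares of 3/32 among Kavita, Aarav.
Kavita is living and takes 3/32.
Aarav is living and takes 3/32.
Eshan is living and takes 3/16.

Aarav 3/32; Eshan 3/16; Hemant 1/32; Jayant 3/32; Kavita 3/32; Lakshmi 1/32; Omkar 1/4; Sarita 3/16; Tarun 1/32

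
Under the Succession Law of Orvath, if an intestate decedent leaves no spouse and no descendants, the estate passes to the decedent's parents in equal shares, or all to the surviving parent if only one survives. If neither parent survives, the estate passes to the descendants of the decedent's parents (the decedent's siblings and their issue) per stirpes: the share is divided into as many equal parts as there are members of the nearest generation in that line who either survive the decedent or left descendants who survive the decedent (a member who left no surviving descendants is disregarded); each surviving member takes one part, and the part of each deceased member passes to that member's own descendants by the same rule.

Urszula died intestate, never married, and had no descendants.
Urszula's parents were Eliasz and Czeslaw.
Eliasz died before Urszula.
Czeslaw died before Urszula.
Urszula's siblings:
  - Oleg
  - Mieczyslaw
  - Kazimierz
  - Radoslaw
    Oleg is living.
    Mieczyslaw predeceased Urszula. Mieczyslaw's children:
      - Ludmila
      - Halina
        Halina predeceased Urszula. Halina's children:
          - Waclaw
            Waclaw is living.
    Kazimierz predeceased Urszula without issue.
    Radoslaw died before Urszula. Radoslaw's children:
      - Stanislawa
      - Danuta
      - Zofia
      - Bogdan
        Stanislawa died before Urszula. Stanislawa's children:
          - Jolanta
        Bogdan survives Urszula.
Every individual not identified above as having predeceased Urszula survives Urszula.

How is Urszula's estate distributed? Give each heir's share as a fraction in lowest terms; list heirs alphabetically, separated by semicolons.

Bogdan 1/12; Danuta 1/12; Jolanta 1/12; Ludmila 1/6; Oleg 1/3; Waclaw 1/6; Zofia 1/12

Neither parent survives and there are no descendants, so the estate passes to Urszula's siblings and their issue per stirpes.
Kazimierz left no surviving issue, so that branch lapses and is disregarded.
The estate is divided into 3 equal shares of 1/3 among Oleg, Mieczyslaw, Radoslaw.
Oleg is living and takes 1/3.
Mieczyslaw predeceased; the 1/3 allotted to Mieczyslaw's branch passes to Mieczyslaw's issue by representation.
The 1/3 is divided into 2 equal shares of 1/6 among Ludmila, Halina.
Ludmila is living and takes 1/6.
Halina predeceased; the 1/6 allotted to Halina's branch passes to Halina's issue by representation.
Waclaw is the sole taker at this level and receives the full 1/6.
Radoslaw predeceased; the 1/3 allotted to Radoslaw's branch passes to Radoslaw's issue by representation.
The 1/3 is divided into 4 equal shares of 1/12 among Stanislawa, Danuta, Zofia, Bogdan.
Stanislawa predeceased; the 1/12 allotted to Stanislawa's branch passes to Stanislawa's issue by representation.
Jolanta is the sole taker at this level and receives the full 1/12.
Danuta is living and takes 1/12.
Zofia is living and takes 1/12.
Bogdan is living and takes 1/12.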